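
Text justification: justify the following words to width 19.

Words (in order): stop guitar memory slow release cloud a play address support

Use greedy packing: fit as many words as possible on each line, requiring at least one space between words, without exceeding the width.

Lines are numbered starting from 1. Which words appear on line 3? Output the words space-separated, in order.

Line 1: ['stop', 'guitar', 'memory'] (min_width=18, slack=1)
Line 2: ['slow', 'release', 'cloud'] (min_width=18, slack=1)
Line 3: ['a', 'play', 'address'] (min_width=14, slack=5)
Line 4: ['support'] (min_width=7, slack=12)

Answer: a play address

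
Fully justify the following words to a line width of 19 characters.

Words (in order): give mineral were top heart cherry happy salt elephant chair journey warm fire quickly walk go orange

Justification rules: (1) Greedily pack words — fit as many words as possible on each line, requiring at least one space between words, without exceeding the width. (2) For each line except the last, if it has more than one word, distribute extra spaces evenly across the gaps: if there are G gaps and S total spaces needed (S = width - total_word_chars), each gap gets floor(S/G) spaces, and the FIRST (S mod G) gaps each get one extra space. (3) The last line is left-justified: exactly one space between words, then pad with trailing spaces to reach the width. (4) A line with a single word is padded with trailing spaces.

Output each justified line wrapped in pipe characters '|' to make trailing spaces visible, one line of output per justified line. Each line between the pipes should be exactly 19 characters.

Answer: |give  mineral  were|
|top   heart  cherry|
|happy salt elephant|
|chair  journey warm|
|fire  quickly  walk|
|go orange          |

Derivation:
Line 1: ['give', 'mineral', 'were'] (min_width=17, slack=2)
Line 2: ['top', 'heart', 'cherry'] (min_width=16, slack=3)
Line 3: ['happy', 'salt', 'elephant'] (min_width=19, slack=0)
Line 4: ['chair', 'journey', 'warm'] (min_width=18, slack=1)
Line 5: ['fire', 'quickly', 'walk'] (min_width=17, slack=2)
Line 6: ['go', 'orange'] (min_width=9, slack=10)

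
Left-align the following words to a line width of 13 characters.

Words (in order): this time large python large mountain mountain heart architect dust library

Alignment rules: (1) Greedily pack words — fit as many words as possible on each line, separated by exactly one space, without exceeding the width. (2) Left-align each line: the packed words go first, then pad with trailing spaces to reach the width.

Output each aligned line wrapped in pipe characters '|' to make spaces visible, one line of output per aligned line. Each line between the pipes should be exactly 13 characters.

Line 1: ['this', 'time'] (min_width=9, slack=4)
Line 2: ['large', 'python'] (min_width=12, slack=1)
Line 3: ['large'] (min_width=5, slack=8)
Line 4: ['mountain'] (min_width=8, slack=5)
Line 5: ['mountain'] (min_width=8, slack=5)
Line 6: ['heart'] (min_width=5, slack=8)
Line 7: ['architect'] (min_width=9, slack=4)
Line 8: ['dust', 'library'] (min_width=12, slack=1)

Answer: |this time    |
|large python |
|large        |
|mountain     |
|mountain     |
|heart        |
|architect    |
|dust library |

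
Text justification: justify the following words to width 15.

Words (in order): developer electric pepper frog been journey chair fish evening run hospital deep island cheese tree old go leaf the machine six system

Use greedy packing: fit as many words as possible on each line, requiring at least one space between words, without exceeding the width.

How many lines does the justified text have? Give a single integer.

Answer: 11

Derivation:
Line 1: ['developer'] (min_width=9, slack=6)
Line 2: ['electric', 'pepper'] (min_width=15, slack=0)
Line 3: ['frog', 'been'] (min_width=9, slack=6)
Line 4: ['journey', 'chair'] (min_width=13, slack=2)
Line 5: ['fish', 'evening'] (min_width=12, slack=3)
Line 6: ['run', 'hospital'] (min_width=12, slack=3)
Line 7: ['deep', 'island'] (min_width=11, slack=4)
Line 8: ['cheese', 'tree', 'old'] (min_width=15, slack=0)
Line 9: ['go', 'leaf', 'the'] (min_width=11, slack=4)
Line 10: ['machine', 'six'] (min_width=11, slack=4)
Line 11: ['system'] (min_width=6, slack=9)
Total lines: 11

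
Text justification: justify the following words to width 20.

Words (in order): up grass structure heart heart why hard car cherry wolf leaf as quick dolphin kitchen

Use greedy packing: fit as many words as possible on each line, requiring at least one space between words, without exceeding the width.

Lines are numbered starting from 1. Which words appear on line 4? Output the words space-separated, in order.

Answer: as quick dolphin

Derivation:
Line 1: ['up', 'grass', 'structure'] (min_width=18, slack=2)
Line 2: ['heart', 'heart', 'why', 'hard'] (min_width=20, slack=0)
Line 3: ['car', 'cherry', 'wolf', 'leaf'] (min_width=20, slack=0)
Line 4: ['as', 'quick', 'dolphin'] (min_width=16, slack=4)
Line 5: ['kitchen'] (min_width=7, slack=13)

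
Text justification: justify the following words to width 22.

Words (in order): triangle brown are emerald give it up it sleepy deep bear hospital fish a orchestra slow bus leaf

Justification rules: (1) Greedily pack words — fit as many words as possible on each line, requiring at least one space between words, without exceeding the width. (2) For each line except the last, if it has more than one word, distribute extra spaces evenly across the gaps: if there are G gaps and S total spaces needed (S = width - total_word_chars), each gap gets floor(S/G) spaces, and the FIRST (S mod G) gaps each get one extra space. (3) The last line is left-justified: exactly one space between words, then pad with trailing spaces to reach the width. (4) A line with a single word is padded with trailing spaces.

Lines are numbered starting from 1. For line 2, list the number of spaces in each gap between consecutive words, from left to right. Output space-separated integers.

Answer: 2 1 1 1

Derivation:
Line 1: ['triangle', 'brown', 'are'] (min_width=18, slack=4)
Line 2: ['emerald', 'give', 'it', 'up', 'it'] (min_width=21, slack=1)
Line 3: ['sleepy', 'deep', 'bear'] (min_width=16, slack=6)
Line 4: ['hospital', 'fish', 'a'] (min_width=15, slack=7)
Line 5: ['orchestra', 'slow', 'bus'] (min_width=18, slack=4)
Line 6: ['leaf'] (min_width=4, slack=18)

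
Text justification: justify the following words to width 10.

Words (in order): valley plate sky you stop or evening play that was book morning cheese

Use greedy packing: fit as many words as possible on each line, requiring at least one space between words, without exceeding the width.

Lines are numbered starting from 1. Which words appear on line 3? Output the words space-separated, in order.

Line 1: ['valley'] (min_width=6, slack=4)
Line 2: ['plate', 'sky'] (min_width=9, slack=1)
Line 3: ['you', 'stop'] (min_width=8, slack=2)
Line 4: ['or', 'evening'] (min_width=10, slack=0)
Line 5: ['play', 'that'] (min_width=9, slack=1)
Line 6: ['was', 'book'] (min_width=8, slack=2)
Line 7: ['morning'] (min_width=7, slack=3)
Line 8: ['cheese'] (min_width=6, slack=4)

Answer: you stop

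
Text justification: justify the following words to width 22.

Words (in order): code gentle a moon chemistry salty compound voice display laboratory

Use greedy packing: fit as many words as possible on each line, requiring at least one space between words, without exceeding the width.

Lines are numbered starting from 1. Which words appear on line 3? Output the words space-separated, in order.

Answer: compound voice display

Derivation:
Line 1: ['code', 'gentle', 'a', 'moon'] (min_width=18, slack=4)
Line 2: ['chemistry', 'salty'] (min_width=15, slack=7)
Line 3: ['compound', 'voice', 'display'] (min_width=22, slack=0)
Line 4: ['laboratory'] (min_width=10, slack=12)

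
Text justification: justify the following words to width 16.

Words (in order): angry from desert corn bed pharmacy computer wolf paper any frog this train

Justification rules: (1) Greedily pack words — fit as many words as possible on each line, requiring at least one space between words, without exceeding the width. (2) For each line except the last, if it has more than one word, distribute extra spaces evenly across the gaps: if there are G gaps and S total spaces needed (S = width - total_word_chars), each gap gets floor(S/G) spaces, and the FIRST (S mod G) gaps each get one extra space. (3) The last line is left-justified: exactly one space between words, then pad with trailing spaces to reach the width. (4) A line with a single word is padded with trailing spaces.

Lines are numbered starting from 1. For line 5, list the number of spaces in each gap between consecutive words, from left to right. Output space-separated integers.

Answer: 2 2

Derivation:
Line 1: ['angry', 'from'] (min_width=10, slack=6)
Line 2: ['desert', 'corn', 'bed'] (min_width=15, slack=1)
Line 3: ['pharmacy'] (min_width=8, slack=8)
Line 4: ['computer', 'wolf'] (min_width=13, slack=3)
Line 5: ['paper', 'any', 'frog'] (min_width=14, slack=2)
Line 6: ['this', 'train'] (min_width=10, slack=6)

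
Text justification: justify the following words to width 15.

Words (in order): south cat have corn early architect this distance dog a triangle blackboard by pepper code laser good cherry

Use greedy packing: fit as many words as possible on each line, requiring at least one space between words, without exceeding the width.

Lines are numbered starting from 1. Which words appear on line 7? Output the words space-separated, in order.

Line 1: ['south', 'cat', 'have'] (min_width=14, slack=1)
Line 2: ['corn', 'early'] (min_width=10, slack=5)
Line 3: ['architect', 'this'] (min_width=14, slack=1)
Line 4: ['distance', 'dog', 'a'] (min_width=14, slack=1)
Line 5: ['triangle'] (min_width=8, slack=7)
Line 6: ['blackboard', 'by'] (min_width=13, slack=2)
Line 7: ['pepper', 'code'] (min_width=11, slack=4)
Line 8: ['laser', 'good'] (min_width=10, slack=5)
Line 9: ['cherry'] (min_width=6, slack=9)

Answer: pepper code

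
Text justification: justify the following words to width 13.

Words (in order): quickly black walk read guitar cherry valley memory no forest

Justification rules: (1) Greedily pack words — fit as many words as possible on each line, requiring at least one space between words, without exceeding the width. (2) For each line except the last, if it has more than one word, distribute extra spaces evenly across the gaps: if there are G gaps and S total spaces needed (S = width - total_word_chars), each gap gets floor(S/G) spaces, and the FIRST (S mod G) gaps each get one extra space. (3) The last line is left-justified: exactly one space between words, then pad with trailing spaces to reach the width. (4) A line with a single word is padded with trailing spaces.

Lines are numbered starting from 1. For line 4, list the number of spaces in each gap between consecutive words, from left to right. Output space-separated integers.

Line 1: ['quickly', 'black'] (min_width=13, slack=0)
Line 2: ['walk', 'read'] (min_width=9, slack=4)
Line 3: ['guitar', 'cherry'] (min_width=13, slack=0)
Line 4: ['valley', 'memory'] (min_width=13, slack=0)
Line 5: ['no', 'forest'] (min_width=9, slack=4)

Answer: 1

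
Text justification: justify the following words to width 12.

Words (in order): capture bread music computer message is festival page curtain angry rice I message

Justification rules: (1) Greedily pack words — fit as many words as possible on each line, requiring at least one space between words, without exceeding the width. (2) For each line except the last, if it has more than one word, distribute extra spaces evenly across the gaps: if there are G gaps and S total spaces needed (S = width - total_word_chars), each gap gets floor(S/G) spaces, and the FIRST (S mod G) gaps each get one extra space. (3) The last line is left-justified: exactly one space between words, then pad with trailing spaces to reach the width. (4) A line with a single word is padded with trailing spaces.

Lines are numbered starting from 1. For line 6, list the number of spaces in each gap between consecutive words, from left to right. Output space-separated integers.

Line 1: ['capture'] (min_width=7, slack=5)
Line 2: ['bread', 'music'] (min_width=11, slack=1)
Line 3: ['computer'] (min_width=8, slack=4)
Line 4: ['message', 'is'] (min_width=10, slack=2)
Line 5: ['festival'] (min_width=8, slack=4)
Line 6: ['page', 'curtain'] (min_width=12, slack=0)
Line 7: ['angry', 'rice', 'I'] (min_width=12, slack=0)
Line 8: ['message'] (min_width=7, slack=5)

Answer: 1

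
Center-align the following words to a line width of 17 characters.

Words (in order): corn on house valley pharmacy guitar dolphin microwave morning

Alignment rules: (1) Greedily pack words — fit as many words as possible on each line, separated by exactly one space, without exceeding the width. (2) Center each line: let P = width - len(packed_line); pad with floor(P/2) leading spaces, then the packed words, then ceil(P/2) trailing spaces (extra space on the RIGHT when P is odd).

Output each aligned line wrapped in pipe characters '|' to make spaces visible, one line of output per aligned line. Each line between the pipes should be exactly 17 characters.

Line 1: ['corn', 'on', 'house'] (min_width=13, slack=4)
Line 2: ['valley', 'pharmacy'] (min_width=15, slack=2)
Line 3: ['guitar', 'dolphin'] (min_width=14, slack=3)
Line 4: ['microwave', 'morning'] (min_width=17, slack=0)

Answer: |  corn on house  |
| valley pharmacy |
| guitar dolphin  |
|microwave morning|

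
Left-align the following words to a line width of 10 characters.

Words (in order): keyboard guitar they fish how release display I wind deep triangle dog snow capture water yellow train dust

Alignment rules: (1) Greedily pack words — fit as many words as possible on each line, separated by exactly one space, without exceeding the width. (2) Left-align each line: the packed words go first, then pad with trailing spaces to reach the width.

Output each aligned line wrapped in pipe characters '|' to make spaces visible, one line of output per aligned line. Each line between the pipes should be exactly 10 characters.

Line 1: ['keyboard'] (min_width=8, slack=2)
Line 2: ['guitar'] (min_width=6, slack=4)
Line 3: ['they', 'fish'] (min_width=9, slack=1)
Line 4: ['how'] (min_width=3, slack=7)
Line 5: ['release'] (min_width=7, slack=3)
Line 6: ['display', 'I'] (min_width=9, slack=1)
Line 7: ['wind', 'deep'] (min_width=9, slack=1)
Line 8: ['triangle'] (min_width=8, slack=2)
Line 9: ['dog', 'snow'] (min_width=8, slack=2)
Line 10: ['capture'] (min_width=7, slack=3)
Line 11: ['water'] (min_width=5, slack=5)
Line 12: ['yellow'] (min_width=6, slack=4)
Line 13: ['train', 'dust'] (min_width=10, slack=0)

Answer: |keyboard  |
|guitar    |
|they fish |
|how       |
|release   |
|display I |
|wind deep |
|triangle  |
|dog snow  |
|capture   |
|water     |
|yellow    |
|train dust|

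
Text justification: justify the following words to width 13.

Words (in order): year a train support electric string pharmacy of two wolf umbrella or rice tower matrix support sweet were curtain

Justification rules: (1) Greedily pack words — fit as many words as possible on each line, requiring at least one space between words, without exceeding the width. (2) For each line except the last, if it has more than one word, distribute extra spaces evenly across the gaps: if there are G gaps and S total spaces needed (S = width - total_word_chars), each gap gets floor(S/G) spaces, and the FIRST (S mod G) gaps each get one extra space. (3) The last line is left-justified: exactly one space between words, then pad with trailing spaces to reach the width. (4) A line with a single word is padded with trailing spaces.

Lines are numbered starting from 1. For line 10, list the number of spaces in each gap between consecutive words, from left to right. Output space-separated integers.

Line 1: ['year', 'a', 'train'] (min_width=12, slack=1)
Line 2: ['support'] (min_width=7, slack=6)
Line 3: ['electric'] (min_width=8, slack=5)
Line 4: ['string'] (min_width=6, slack=7)
Line 5: ['pharmacy', 'of'] (min_width=11, slack=2)
Line 6: ['two', 'wolf'] (min_width=8, slack=5)
Line 7: ['umbrella', 'or'] (min_width=11, slack=2)
Line 8: ['rice', 'tower'] (min_width=10, slack=3)
Line 9: ['matrix'] (min_width=6, slack=7)
Line 10: ['support', 'sweet'] (min_width=13, slack=0)
Line 11: ['were', 'curtain'] (min_width=12, slack=1)

Answer: 1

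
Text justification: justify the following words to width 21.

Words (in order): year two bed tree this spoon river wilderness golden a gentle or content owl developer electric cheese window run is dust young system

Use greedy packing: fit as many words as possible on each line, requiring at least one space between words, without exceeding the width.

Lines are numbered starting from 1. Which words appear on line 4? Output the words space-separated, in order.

Line 1: ['year', 'two', 'bed', 'tree'] (min_width=17, slack=4)
Line 2: ['this', 'spoon', 'river'] (min_width=16, slack=5)
Line 3: ['wilderness', 'golden', 'a'] (min_width=19, slack=2)
Line 4: ['gentle', 'or', 'content', 'owl'] (min_width=21, slack=0)
Line 5: ['developer', 'electric'] (min_width=18, slack=3)
Line 6: ['cheese', 'window', 'run', 'is'] (min_width=20, slack=1)
Line 7: ['dust', 'young', 'system'] (min_width=17, slack=4)

Answer: gentle or content owl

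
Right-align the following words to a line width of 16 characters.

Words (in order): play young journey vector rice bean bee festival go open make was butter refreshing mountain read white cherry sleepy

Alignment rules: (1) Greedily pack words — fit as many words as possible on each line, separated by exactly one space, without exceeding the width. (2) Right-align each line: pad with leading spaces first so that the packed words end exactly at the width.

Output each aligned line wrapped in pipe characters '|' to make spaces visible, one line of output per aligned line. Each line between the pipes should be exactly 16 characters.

Line 1: ['play', 'young'] (min_width=10, slack=6)
Line 2: ['journey', 'vector'] (min_width=14, slack=2)
Line 3: ['rice', 'bean', 'bee'] (min_width=13, slack=3)
Line 4: ['festival', 'go', 'open'] (min_width=16, slack=0)
Line 5: ['make', 'was', 'butter'] (min_width=15, slack=1)
Line 6: ['refreshing'] (min_width=10, slack=6)
Line 7: ['mountain', 'read'] (min_width=13, slack=3)
Line 8: ['white', 'cherry'] (min_width=12, slack=4)
Line 9: ['sleepy'] (min_width=6, slack=10)

Answer: |      play young|
|  journey vector|
|   rice bean bee|
|festival go open|
| make was butter|
|      refreshing|
|   mountain read|
|    white cherry|
|          sleepy|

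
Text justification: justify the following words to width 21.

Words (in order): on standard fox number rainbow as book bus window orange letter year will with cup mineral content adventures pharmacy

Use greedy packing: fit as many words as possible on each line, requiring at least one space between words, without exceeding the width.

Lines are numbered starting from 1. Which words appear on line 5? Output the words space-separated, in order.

Answer: will with cup mineral

Derivation:
Line 1: ['on', 'standard', 'fox'] (min_width=15, slack=6)
Line 2: ['number', 'rainbow', 'as'] (min_width=17, slack=4)
Line 3: ['book', 'bus', 'window'] (min_width=15, slack=6)
Line 4: ['orange', 'letter', 'year'] (min_width=18, slack=3)
Line 5: ['will', 'with', 'cup', 'mineral'] (min_width=21, slack=0)
Line 6: ['content', 'adventures'] (min_width=18, slack=3)
Line 7: ['pharmacy'] (min_width=8, slack=13)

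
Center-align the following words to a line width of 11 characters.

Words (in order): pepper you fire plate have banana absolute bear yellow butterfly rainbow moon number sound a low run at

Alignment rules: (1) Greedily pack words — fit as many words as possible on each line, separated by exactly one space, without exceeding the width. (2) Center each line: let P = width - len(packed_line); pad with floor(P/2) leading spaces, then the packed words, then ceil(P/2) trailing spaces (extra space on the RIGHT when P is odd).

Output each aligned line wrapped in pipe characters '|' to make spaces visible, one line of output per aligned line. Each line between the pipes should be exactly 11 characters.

Answer: |pepper you |
|fire plate |
|have banana|
| absolute  |
|bear yellow|
| butterfly |
|  rainbow  |
|moon number|
|sound a low|
|  run at   |

Derivation:
Line 1: ['pepper', 'you'] (min_width=10, slack=1)
Line 2: ['fire', 'plate'] (min_width=10, slack=1)
Line 3: ['have', 'banana'] (min_width=11, slack=0)
Line 4: ['absolute'] (min_width=8, slack=3)
Line 5: ['bear', 'yellow'] (min_width=11, slack=0)
Line 6: ['butterfly'] (min_width=9, slack=2)
Line 7: ['rainbow'] (min_width=7, slack=4)
Line 8: ['moon', 'number'] (min_width=11, slack=0)
Line 9: ['sound', 'a', 'low'] (min_width=11, slack=0)
Line 10: ['run', 'at'] (min_width=6, slack=5)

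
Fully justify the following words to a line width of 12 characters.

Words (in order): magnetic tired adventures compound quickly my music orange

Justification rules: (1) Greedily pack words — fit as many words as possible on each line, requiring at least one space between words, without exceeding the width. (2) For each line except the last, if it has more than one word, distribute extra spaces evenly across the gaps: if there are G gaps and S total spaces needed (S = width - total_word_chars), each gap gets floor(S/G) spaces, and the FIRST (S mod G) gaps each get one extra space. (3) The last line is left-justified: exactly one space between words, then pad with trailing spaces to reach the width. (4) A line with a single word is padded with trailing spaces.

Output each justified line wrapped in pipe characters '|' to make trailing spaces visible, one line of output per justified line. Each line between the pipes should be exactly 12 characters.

Line 1: ['magnetic'] (min_width=8, slack=4)
Line 2: ['tired'] (min_width=5, slack=7)
Line 3: ['adventures'] (min_width=10, slack=2)
Line 4: ['compound'] (min_width=8, slack=4)
Line 5: ['quickly', 'my'] (min_width=10, slack=2)
Line 6: ['music', 'orange'] (min_width=12, slack=0)

Answer: |magnetic    |
|tired       |
|adventures  |
|compound    |
|quickly   my|
|music orange|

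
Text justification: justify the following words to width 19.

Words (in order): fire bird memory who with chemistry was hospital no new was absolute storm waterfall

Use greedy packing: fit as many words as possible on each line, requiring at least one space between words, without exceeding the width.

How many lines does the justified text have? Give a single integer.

Answer: 5

Derivation:
Line 1: ['fire', 'bird', 'memory'] (min_width=16, slack=3)
Line 2: ['who', 'with', 'chemistry'] (min_width=18, slack=1)
Line 3: ['was', 'hospital', 'no', 'new'] (min_width=19, slack=0)
Line 4: ['was', 'absolute', 'storm'] (min_width=18, slack=1)
Line 5: ['waterfall'] (min_width=9, slack=10)
Total lines: 5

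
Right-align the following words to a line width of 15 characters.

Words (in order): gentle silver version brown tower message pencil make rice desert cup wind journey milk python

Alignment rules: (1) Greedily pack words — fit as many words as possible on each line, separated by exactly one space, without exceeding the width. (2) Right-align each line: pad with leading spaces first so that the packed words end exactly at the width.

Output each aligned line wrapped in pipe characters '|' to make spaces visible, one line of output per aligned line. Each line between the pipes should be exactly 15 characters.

Line 1: ['gentle', 'silver'] (min_width=13, slack=2)
Line 2: ['version', 'brown'] (min_width=13, slack=2)
Line 3: ['tower', 'message'] (min_width=13, slack=2)
Line 4: ['pencil', 'make'] (min_width=11, slack=4)
Line 5: ['rice', 'desert', 'cup'] (min_width=15, slack=0)
Line 6: ['wind', 'journey'] (min_width=12, slack=3)
Line 7: ['milk', 'python'] (min_width=11, slack=4)

Answer: |  gentle silver|
|  version brown|
|  tower message|
|    pencil make|
|rice desert cup|
|   wind journey|
|    milk python|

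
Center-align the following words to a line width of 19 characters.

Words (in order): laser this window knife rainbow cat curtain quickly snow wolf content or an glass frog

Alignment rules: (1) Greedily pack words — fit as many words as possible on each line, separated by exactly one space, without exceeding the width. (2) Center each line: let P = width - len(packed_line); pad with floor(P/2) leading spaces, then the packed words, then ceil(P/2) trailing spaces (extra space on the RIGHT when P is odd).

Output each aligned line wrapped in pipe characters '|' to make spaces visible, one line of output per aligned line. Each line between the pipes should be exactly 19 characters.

Line 1: ['laser', 'this', 'window'] (min_width=17, slack=2)
Line 2: ['knife', 'rainbow', 'cat'] (min_width=17, slack=2)
Line 3: ['curtain', 'quickly'] (min_width=15, slack=4)
Line 4: ['snow', 'wolf', 'content'] (min_width=17, slack=2)
Line 5: ['or', 'an', 'glass', 'frog'] (min_width=16, slack=3)

Answer: | laser this window |
| knife rainbow cat |
|  curtain quickly  |
| snow wolf content |
| or an glass frog  |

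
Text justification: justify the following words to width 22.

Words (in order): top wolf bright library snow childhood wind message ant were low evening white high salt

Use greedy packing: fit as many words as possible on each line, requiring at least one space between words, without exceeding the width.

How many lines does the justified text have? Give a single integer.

Answer: 5

Derivation:
Line 1: ['top', 'wolf', 'bright'] (min_width=15, slack=7)
Line 2: ['library', 'snow', 'childhood'] (min_width=22, slack=0)
Line 3: ['wind', 'message', 'ant', 'were'] (min_width=21, slack=1)
Line 4: ['low', 'evening', 'white', 'high'] (min_width=22, slack=0)
Line 5: ['salt'] (min_width=4, slack=18)
Total lines: 5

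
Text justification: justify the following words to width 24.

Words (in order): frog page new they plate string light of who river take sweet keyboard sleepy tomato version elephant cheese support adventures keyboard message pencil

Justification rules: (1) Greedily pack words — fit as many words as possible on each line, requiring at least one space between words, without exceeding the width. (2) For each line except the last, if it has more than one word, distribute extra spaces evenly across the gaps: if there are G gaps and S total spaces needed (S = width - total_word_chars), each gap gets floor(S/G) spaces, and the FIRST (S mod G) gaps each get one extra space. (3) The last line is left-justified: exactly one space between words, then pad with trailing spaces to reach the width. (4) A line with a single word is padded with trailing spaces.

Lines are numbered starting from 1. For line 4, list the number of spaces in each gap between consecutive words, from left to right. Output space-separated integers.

Answer: 2 2

Derivation:
Line 1: ['frog', 'page', 'new', 'they', 'plate'] (min_width=24, slack=0)
Line 2: ['string', 'light', 'of', 'who'] (min_width=19, slack=5)
Line 3: ['river', 'take', 'sweet'] (min_width=16, slack=8)
Line 4: ['keyboard', 'sleepy', 'tomato'] (min_width=22, slack=2)
Line 5: ['version', 'elephant', 'cheese'] (min_width=23, slack=1)
Line 6: ['support', 'adventures'] (min_width=18, slack=6)
Line 7: ['keyboard', 'message', 'pencil'] (min_width=23, slack=1)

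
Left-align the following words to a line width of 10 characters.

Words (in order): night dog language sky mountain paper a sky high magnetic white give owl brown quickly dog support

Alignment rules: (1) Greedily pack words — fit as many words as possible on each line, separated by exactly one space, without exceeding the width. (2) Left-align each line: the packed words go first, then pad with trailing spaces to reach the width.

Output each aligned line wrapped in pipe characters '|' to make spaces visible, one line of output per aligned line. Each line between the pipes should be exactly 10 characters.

Line 1: ['night', 'dog'] (min_width=9, slack=1)
Line 2: ['language'] (min_width=8, slack=2)
Line 3: ['sky'] (min_width=3, slack=7)
Line 4: ['mountain'] (min_width=8, slack=2)
Line 5: ['paper', 'a'] (min_width=7, slack=3)
Line 6: ['sky', 'high'] (min_width=8, slack=2)
Line 7: ['magnetic'] (min_width=8, slack=2)
Line 8: ['white', 'give'] (min_width=10, slack=0)
Line 9: ['owl', 'brown'] (min_width=9, slack=1)
Line 10: ['quickly'] (min_width=7, slack=3)
Line 11: ['dog'] (min_width=3, slack=7)
Line 12: ['support'] (min_width=7, slack=3)

Answer: |night dog |
|language  |
|sky       |
|mountain  |
|paper a   |
|sky high  |
|magnetic  |
|white give|
|owl brown |
|quickly   |
|dog       |
|support   |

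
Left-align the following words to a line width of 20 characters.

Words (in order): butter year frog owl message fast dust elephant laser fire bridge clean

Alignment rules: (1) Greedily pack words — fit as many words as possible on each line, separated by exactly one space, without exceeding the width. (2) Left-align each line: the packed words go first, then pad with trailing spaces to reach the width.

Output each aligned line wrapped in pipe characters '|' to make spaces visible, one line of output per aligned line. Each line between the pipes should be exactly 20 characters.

Answer: |butter year frog owl|
|message fast dust   |
|elephant laser fire |
|bridge clean        |

Derivation:
Line 1: ['butter', 'year', 'frog', 'owl'] (min_width=20, slack=0)
Line 2: ['message', 'fast', 'dust'] (min_width=17, slack=3)
Line 3: ['elephant', 'laser', 'fire'] (min_width=19, slack=1)
Line 4: ['bridge', 'clean'] (min_width=12, slack=8)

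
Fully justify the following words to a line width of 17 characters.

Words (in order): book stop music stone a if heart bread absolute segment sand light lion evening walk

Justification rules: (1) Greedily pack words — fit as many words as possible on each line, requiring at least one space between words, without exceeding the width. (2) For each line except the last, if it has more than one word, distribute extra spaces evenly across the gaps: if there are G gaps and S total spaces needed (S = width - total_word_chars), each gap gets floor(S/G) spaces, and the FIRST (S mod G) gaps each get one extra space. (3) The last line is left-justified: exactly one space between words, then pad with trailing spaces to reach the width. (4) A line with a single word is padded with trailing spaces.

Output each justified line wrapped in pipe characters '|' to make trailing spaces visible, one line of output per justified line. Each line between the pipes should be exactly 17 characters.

Line 1: ['book', 'stop', 'music'] (min_width=15, slack=2)
Line 2: ['stone', 'a', 'if', 'heart'] (min_width=16, slack=1)
Line 3: ['bread', 'absolute'] (min_width=14, slack=3)
Line 4: ['segment', 'sand'] (min_width=12, slack=5)
Line 5: ['light', 'lion'] (min_width=10, slack=7)
Line 6: ['evening', 'walk'] (min_width=12, slack=5)

Answer: |book  stop  music|
|stone  a if heart|
|bread    absolute|
|segment      sand|
|light        lion|
|evening walk     |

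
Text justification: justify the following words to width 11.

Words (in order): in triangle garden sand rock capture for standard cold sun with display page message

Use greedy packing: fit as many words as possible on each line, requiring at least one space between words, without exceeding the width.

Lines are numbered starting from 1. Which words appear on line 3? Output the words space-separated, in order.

Line 1: ['in', 'triangle'] (min_width=11, slack=0)
Line 2: ['garden', 'sand'] (min_width=11, slack=0)
Line 3: ['rock'] (min_width=4, slack=7)
Line 4: ['capture', 'for'] (min_width=11, slack=0)
Line 5: ['standard'] (min_width=8, slack=3)
Line 6: ['cold', 'sun'] (min_width=8, slack=3)
Line 7: ['with'] (min_width=4, slack=7)
Line 8: ['display'] (min_width=7, slack=4)
Line 9: ['page'] (min_width=4, slack=7)
Line 10: ['message'] (min_width=7, slack=4)

Answer: rock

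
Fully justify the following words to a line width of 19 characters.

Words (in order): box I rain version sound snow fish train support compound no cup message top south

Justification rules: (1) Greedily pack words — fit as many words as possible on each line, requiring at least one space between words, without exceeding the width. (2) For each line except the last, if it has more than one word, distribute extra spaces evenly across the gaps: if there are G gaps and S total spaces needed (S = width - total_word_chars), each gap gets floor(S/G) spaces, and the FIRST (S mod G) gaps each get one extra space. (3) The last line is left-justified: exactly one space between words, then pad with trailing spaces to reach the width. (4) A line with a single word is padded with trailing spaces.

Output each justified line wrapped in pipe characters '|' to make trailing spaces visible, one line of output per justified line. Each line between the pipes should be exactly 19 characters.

Answer: |box  I rain version|
|sound   snow   fish|
|train       support|
|compound   no   cup|
|message top south  |

Derivation:
Line 1: ['box', 'I', 'rain', 'version'] (min_width=18, slack=1)
Line 2: ['sound', 'snow', 'fish'] (min_width=15, slack=4)
Line 3: ['train', 'support'] (min_width=13, slack=6)
Line 4: ['compound', 'no', 'cup'] (min_width=15, slack=4)
Line 5: ['message', 'top', 'south'] (min_width=17, slack=2)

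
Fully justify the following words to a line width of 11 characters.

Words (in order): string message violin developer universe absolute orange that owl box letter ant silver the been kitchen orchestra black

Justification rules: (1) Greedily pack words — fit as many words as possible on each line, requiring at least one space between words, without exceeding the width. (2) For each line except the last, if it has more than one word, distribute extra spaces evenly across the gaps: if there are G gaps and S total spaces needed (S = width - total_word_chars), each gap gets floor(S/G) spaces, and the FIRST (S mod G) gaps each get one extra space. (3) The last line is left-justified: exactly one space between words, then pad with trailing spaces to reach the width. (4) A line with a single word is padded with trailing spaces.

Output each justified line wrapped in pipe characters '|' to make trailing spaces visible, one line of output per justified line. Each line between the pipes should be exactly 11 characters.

Answer: |string     |
|message    |
|violin     |
|developer  |
|universe   |
|absolute   |
|orange that|
|owl     box|
|letter  ant|
|silver  the|
|been       |
|kitchen    |
|orchestra  |
|black      |

Derivation:
Line 1: ['string'] (min_width=6, slack=5)
Line 2: ['message'] (min_width=7, slack=4)
Line 3: ['violin'] (min_width=6, slack=5)
Line 4: ['developer'] (min_width=9, slack=2)
Line 5: ['universe'] (min_width=8, slack=3)
Line 6: ['absolute'] (min_width=8, slack=3)
Line 7: ['orange', 'that'] (min_width=11, slack=0)
Line 8: ['owl', 'box'] (min_width=7, slack=4)
Line 9: ['letter', 'ant'] (min_width=10, slack=1)
Line 10: ['silver', 'the'] (min_width=10, slack=1)
Line 11: ['been'] (min_width=4, slack=7)
Line 12: ['kitchen'] (min_width=7, slack=4)
Line 13: ['orchestra'] (min_width=9, slack=2)
Line 14: ['black'] (min_width=5, slack=6)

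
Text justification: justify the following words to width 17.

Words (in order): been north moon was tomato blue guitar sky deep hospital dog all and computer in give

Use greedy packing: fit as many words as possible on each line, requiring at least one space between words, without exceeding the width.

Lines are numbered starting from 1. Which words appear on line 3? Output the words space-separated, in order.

Answer: guitar sky deep

Derivation:
Line 1: ['been', 'north', 'moon'] (min_width=15, slack=2)
Line 2: ['was', 'tomato', 'blue'] (min_width=15, slack=2)
Line 3: ['guitar', 'sky', 'deep'] (min_width=15, slack=2)
Line 4: ['hospital', 'dog', 'all'] (min_width=16, slack=1)
Line 5: ['and', 'computer', 'in'] (min_width=15, slack=2)
Line 6: ['give'] (min_width=4, slack=13)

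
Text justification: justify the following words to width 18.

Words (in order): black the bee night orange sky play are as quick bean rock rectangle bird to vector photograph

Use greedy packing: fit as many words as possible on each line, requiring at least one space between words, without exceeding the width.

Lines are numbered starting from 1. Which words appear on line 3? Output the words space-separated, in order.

Line 1: ['black', 'the', 'bee'] (min_width=13, slack=5)
Line 2: ['night', 'orange', 'sky'] (min_width=16, slack=2)
Line 3: ['play', 'are', 'as', 'quick'] (min_width=17, slack=1)
Line 4: ['bean', 'rock'] (min_width=9, slack=9)
Line 5: ['rectangle', 'bird', 'to'] (min_width=17, slack=1)
Line 6: ['vector', 'photograph'] (min_width=17, slack=1)

Answer: play are as quick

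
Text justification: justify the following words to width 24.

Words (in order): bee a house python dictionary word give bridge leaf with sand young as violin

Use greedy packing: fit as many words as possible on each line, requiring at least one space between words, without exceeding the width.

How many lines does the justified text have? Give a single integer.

Line 1: ['bee', 'a', 'house', 'python'] (min_width=18, slack=6)
Line 2: ['dictionary', 'word', 'give'] (min_width=20, slack=4)
Line 3: ['bridge', 'leaf', 'with', 'sand'] (min_width=21, slack=3)
Line 4: ['young', 'as', 'violin'] (min_width=15, slack=9)
Total lines: 4

Answer: 4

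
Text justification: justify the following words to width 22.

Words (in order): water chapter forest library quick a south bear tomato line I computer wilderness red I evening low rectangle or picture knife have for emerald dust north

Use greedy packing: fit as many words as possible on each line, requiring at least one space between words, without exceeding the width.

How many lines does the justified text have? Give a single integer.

Answer: 8

Derivation:
Line 1: ['water', 'chapter', 'forest'] (min_width=20, slack=2)
Line 2: ['library', 'quick', 'a', 'south'] (min_width=21, slack=1)
Line 3: ['bear', 'tomato', 'line', 'I'] (min_width=18, slack=4)
Line 4: ['computer', 'wilderness'] (min_width=19, slack=3)
Line 5: ['red', 'I', 'evening', 'low'] (min_width=17, slack=5)
Line 6: ['rectangle', 'or', 'picture'] (min_width=20, slack=2)
Line 7: ['knife', 'have', 'for', 'emerald'] (min_width=22, slack=0)
Line 8: ['dust', 'north'] (min_width=10, slack=12)
Total lines: 8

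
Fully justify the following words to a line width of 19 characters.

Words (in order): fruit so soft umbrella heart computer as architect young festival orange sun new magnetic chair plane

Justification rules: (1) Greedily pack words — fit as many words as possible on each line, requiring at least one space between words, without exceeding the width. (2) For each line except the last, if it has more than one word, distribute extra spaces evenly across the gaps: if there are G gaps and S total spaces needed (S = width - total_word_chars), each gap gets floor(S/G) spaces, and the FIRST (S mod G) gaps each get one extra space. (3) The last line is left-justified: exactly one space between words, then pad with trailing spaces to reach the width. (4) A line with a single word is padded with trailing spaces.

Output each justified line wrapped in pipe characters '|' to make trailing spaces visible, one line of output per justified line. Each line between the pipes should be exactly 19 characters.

Answer: |fruit    so    soft|
|umbrella      heart|
|computer         as|
|architect     young|
|festival orange sun|
|new  magnetic chair|
|plane              |

Derivation:
Line 1: ['fruit', 'so', 'soft'] (min_width=13, slack=6)
Line 2: ['umbrella', 'heart'] (min_width=14, slack=5)
Line 3: ['computer', 'as'] (min_width=11, slack=8)
Line 4: ['architect', 'young'] (min_width=15, slack=4)
Line 5: ['festival', 'orange', 'sun'] (min_width=19, slack=0)
Line 6: ['new', 'magnetic', 'chair'] (min_width=18, slack=1)
Line 7: ['plane'] (min_width=5, slack=14)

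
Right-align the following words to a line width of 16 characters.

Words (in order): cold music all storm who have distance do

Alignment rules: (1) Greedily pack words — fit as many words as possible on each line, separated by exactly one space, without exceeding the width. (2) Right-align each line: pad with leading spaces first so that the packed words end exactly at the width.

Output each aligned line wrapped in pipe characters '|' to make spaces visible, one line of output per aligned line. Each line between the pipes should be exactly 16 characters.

Line 1: ['cold', 'music', 'all'] (min_width=14, slack=2)
Line 2: ['storm', 'who', 'have'] (min_width=14, slack=2)
Line 3: ['distance', 'do'] (min_width=11, slack=5)

Answer: |  cold music all|
|  storm who have|
|     distance do|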